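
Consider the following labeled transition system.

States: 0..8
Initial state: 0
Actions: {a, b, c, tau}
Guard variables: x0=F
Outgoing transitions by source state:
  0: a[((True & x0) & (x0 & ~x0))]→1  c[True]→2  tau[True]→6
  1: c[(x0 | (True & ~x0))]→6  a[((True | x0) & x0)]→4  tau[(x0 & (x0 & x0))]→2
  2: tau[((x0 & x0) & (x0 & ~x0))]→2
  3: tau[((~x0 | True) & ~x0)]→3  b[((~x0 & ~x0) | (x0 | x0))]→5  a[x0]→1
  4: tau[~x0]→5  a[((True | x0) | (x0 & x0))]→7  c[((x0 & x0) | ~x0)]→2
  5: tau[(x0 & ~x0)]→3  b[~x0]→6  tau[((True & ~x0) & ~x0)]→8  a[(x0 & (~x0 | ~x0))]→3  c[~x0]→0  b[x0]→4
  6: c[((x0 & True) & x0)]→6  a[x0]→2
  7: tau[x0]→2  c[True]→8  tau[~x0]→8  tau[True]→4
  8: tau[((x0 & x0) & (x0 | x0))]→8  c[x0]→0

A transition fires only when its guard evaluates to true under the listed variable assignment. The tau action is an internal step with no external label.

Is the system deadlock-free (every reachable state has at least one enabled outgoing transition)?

Answer: DEADLOCK at state 2

Working:
Reachable = {0,2,6}
  0: c→2  tau→6  [2 out]
  2: ∅  [deadlock]
  6: ∅  [deadlock]
Path to 2: c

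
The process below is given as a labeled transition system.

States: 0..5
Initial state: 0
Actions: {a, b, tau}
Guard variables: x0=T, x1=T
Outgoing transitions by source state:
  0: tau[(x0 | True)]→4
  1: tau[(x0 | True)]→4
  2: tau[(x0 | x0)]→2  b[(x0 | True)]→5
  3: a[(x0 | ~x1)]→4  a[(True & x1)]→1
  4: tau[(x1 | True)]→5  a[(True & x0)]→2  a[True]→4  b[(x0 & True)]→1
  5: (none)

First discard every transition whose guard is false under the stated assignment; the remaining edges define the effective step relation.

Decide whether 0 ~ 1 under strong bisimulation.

Compute ~ classes (split until stable):
  round 0: {{0,1,2,3,4,5}}
  round 1: {{0,1},{2},{3},{4},{5}}
Fixed point at round 2; 5 class(es).
[0]={0,1}  [1]={0,1}

Answer: BISIMILAR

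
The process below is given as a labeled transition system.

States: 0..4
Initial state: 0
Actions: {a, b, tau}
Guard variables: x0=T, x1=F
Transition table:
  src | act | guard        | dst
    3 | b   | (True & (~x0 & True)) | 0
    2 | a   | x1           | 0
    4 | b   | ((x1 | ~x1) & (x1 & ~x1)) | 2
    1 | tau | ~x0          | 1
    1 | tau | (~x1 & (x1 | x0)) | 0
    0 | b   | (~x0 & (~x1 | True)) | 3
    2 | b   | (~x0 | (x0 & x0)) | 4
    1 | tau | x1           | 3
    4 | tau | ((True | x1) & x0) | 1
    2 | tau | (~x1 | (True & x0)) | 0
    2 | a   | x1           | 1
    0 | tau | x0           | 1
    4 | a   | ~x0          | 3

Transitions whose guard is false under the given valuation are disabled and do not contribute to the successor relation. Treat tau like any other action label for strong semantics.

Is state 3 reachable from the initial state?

5 transition(s) survive guard evaluation.
L0 = {0}
L1 = {1}  total {0,1}
R = {0,1}

Answer: UNREACHABLE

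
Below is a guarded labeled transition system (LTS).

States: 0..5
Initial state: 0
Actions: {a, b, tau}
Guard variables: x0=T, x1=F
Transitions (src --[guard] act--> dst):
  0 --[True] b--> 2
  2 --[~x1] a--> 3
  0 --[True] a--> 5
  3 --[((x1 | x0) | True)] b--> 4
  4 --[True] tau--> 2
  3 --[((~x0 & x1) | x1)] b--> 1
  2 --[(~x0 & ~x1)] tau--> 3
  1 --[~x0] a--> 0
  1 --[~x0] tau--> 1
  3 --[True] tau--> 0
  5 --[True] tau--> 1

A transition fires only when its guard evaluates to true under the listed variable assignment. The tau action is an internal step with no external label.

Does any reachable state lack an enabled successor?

R = {0,1,2,3,4,5}
  0: a→5  b→2  [2 out]
  1: ∅  [no exit]
  2: a→3  [1 out]
  3: b→4  tau→0  [2 out]
  4: tau→2  [1 out]
  5: tau→1  [1 out]
Path to 1: a·tau

Answer: DEADLOCK at state 1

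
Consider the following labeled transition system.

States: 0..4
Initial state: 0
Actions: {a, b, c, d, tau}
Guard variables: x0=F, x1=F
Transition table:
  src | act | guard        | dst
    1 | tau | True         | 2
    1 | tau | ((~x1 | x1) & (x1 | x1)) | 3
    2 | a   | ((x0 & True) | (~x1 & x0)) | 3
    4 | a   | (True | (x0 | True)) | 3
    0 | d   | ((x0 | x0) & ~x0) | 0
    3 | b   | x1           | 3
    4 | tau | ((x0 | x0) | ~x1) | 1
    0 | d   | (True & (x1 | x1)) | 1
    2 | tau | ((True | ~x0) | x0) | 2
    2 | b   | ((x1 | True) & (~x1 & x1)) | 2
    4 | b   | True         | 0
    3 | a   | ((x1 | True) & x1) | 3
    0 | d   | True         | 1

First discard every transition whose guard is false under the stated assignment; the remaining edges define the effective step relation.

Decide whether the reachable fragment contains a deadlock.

Reachable = {0,1,2}
  0: d→1  [1 out]
  1: tau→2  [1 out]
  2: tau→2  [1 out]

Answer: DEADLOCK-FREE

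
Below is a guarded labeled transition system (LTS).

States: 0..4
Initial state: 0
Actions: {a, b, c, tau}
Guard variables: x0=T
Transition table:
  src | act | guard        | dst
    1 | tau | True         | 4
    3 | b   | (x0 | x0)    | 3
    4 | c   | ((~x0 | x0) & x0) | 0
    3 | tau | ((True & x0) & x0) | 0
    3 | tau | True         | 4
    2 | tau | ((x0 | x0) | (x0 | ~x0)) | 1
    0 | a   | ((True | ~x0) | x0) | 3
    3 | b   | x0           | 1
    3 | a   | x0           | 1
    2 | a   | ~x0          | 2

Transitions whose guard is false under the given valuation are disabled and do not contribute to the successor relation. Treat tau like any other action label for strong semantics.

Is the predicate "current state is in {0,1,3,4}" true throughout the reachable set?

Answer: INVARIANT HOLDS

Analysis:
Allowed set {0,1,3,4}
Reach set: {0,1,3,4}
  0: ok
  1: ok
  3: ok
  4: ok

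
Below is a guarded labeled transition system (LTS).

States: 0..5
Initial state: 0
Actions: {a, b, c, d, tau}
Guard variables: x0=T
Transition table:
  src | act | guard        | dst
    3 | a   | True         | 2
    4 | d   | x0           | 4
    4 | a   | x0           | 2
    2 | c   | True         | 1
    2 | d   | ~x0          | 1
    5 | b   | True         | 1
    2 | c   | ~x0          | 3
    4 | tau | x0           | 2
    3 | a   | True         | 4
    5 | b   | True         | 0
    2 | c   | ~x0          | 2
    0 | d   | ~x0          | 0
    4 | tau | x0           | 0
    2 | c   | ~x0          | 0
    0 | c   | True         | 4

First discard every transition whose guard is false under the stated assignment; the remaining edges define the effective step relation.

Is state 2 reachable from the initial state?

Answer: REACHABLE

Analysis:
10 transition(s) survive guard evaluation.
Layer 0: {0}
Layer 1: {4}  total {0,4}
Layer 2: {2}  total {0,2,4}
Layer 3: {1}  total {0,1,2,4}
Reach set: {0,1,2,4}
witness 2: c·a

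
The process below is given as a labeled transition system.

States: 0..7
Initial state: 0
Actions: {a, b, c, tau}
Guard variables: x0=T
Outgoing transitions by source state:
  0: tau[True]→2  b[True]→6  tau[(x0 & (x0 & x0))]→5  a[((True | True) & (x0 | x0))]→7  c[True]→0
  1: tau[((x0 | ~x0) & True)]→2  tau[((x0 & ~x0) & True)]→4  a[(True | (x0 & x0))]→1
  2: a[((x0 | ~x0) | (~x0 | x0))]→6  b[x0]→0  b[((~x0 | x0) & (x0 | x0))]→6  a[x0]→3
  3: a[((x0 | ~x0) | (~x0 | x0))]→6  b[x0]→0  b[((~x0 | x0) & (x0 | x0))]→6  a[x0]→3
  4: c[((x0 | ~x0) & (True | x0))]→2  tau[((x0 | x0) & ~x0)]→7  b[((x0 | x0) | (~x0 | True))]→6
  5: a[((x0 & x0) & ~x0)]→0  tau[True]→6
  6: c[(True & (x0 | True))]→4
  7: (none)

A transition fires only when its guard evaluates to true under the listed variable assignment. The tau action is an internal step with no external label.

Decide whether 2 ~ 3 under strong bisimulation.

Refine partition for ~:
  round 0: {{0,1,2,3,4,5,6,7}}
  round 1: {{0},{1},{2,3},{4},{5},{6},{7}}
Fixed point at round 2; 7 class(es).
[2]={2,3}  [3]={2,3}

Answer: BISIMILAR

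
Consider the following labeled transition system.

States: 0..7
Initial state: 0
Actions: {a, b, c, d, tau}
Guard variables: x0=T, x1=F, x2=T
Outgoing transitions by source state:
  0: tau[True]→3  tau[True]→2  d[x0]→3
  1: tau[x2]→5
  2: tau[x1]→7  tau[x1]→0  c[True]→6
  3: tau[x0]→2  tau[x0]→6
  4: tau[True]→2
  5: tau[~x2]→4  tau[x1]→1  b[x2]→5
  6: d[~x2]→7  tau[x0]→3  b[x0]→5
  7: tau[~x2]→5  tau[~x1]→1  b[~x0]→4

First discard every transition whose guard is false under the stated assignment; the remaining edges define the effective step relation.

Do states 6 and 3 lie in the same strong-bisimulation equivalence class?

Answer: NOT BISIMILAR

Working:
Refine partition for ~:
  round 0: {{0,1,2,3,4,5,6,7}}
  round 1: {{0},{1,3,4,7},{2},{5},{6}}
  round 2: {{0},{1},{2},{3},{4},{5},{6},{7}}
8 equivalence class(es) (converged in 3)
class of 6: {6}; class of 3: {3}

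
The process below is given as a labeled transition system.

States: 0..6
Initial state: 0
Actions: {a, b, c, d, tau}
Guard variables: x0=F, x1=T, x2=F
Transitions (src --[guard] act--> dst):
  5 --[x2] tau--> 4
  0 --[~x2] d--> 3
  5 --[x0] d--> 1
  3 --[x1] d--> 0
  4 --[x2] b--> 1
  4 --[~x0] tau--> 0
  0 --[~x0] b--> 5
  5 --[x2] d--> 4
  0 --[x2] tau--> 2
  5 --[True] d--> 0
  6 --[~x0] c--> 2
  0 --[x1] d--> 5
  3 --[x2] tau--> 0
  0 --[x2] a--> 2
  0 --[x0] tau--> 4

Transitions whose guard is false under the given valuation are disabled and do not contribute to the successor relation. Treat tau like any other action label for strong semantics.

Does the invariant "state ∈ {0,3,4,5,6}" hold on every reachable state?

Answer: INVARIANT HOLDS

Working:
Allowed set {0,3,4,5,6}
R = {0,3,5}
  0: ok
  3: ok
  5: ok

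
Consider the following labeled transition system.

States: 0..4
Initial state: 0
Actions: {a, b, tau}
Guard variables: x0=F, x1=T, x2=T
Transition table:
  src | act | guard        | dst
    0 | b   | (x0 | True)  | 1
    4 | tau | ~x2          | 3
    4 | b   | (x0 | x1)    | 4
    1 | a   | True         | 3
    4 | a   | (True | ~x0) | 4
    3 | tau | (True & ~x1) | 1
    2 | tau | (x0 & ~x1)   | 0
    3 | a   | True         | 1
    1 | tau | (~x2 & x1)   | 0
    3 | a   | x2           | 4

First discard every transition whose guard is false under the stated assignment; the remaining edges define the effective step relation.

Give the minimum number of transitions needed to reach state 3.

Answer: 2

Analysis:
Breadth-first toward 3:
  depth 0: {0}
  depth 1: {1}
  depth 2: {3}
first hit 3 at d=2 via b·a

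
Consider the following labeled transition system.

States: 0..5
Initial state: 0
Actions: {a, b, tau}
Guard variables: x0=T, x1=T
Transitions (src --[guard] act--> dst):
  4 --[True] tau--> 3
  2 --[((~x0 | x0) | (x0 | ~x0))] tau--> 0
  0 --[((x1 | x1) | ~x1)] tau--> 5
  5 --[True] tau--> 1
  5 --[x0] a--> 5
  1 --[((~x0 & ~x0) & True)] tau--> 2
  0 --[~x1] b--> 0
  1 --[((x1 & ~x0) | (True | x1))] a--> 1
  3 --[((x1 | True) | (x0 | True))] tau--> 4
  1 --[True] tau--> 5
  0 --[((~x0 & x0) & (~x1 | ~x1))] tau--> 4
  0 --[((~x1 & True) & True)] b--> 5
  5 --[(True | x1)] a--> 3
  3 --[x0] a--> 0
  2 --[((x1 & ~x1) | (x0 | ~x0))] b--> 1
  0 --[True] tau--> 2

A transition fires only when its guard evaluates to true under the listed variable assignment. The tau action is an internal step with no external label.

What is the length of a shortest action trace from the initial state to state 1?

BFS to 1:
  depth 0: {0}
  depth 1: {2,5}
  depth 2: {1,3}
1 enters at depth 2; path tau·b

Answer: 2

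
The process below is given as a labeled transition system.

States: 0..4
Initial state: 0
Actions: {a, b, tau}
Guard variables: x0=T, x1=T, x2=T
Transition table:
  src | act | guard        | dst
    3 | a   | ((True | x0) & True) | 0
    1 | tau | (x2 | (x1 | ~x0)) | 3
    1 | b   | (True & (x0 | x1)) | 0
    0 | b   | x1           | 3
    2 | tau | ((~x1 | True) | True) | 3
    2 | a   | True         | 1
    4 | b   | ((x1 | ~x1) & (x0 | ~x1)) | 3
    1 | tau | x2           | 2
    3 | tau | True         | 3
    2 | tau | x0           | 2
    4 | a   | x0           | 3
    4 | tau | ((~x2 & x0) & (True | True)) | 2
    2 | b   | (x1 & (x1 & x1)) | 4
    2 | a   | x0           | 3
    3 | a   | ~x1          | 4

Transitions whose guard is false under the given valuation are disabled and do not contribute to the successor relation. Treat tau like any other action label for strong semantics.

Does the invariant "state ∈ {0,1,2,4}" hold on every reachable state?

Allowed set {0,1,2,4}
R = {0,3}
  0: ✓
  3: outside
witness against invariant: b → 3

Answer: INVARIANT VIOLATED at state 3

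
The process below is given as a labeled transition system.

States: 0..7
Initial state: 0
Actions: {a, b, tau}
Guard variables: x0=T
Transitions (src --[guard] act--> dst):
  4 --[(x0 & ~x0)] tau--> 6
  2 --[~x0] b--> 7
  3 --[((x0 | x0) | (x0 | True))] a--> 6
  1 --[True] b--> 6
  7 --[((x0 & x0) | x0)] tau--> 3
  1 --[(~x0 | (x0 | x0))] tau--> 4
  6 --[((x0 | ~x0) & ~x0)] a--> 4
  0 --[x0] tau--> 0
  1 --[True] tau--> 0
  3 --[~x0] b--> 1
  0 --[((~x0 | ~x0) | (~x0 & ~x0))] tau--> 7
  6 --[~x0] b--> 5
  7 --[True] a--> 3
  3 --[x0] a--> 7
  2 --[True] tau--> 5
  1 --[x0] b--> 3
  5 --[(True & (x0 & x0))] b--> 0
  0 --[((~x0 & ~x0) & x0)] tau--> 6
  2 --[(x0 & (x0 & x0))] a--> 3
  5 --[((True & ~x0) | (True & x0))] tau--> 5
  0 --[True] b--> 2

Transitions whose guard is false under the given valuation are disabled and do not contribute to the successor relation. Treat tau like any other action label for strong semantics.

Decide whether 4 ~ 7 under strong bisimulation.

Answer: NOT BISIMILAR

Working:
Compute ~ classes (split until stable):
  round 0: {{0,1,2,3,4,5,6,7}}
  round 1: {{0,1,5},{2,7},{3},{4,6}}
  round 2: {{0},{1},{2},{3},{4,6},{5},{7}}
stable after 3 split(s): 7 block(s)
class of 4: {4,6}; class of 7: {7}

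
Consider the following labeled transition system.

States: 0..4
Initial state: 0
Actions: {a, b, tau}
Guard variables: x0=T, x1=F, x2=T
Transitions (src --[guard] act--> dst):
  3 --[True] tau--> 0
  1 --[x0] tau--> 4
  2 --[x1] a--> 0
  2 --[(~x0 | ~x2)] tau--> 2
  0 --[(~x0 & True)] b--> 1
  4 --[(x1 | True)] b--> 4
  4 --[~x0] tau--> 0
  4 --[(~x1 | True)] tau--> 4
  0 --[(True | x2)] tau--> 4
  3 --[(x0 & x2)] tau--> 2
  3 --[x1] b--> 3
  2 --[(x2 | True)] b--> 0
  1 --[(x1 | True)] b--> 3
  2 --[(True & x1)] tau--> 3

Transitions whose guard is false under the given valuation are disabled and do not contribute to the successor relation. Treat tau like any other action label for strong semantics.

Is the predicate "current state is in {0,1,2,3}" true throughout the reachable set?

Safe = {0,1,2,3}
Reachable = {0,4}
  0: ok
  4: VIOLATES
reach 4 via tau — violates

Answer: INVARIANT VIOLATED at state 4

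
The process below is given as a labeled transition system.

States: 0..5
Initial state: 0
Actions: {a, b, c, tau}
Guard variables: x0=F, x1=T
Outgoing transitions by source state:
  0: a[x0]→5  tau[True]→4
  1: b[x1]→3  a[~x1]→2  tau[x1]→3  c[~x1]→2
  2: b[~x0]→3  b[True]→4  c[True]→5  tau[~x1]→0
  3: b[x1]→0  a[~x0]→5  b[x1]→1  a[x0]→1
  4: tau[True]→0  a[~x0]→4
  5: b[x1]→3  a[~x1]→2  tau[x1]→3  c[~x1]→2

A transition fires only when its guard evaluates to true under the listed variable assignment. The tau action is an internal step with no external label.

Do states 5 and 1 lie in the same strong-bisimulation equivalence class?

Refine partition for ~:
  P[0] = {{0,1,2,3,4,5}}
  P[1] = {{0},{1,5},{2},{3},{4}}
5 equivalence class(es) (converged in 2)
class of 5: {1,5}; class of 1: {1,5}

Answer: BISIMILAR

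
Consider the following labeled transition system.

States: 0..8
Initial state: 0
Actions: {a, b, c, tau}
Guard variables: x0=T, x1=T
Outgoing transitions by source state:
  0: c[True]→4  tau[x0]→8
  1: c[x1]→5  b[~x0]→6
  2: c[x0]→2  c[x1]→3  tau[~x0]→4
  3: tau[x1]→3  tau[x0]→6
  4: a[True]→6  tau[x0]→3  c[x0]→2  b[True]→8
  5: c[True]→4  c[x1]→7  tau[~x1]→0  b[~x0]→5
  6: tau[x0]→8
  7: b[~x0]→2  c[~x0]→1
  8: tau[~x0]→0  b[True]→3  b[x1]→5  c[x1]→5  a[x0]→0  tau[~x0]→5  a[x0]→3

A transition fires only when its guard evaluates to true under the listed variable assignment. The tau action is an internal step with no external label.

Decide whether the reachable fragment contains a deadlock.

Reachable = {0,2,3,4,5,6,7,8}
  0: c→4  tau→8  [2 exit(s)]
  2: c→2  c→3  [2 exit(s)]
  3: tau→3  tau→6  [2 exit(s)]
  4: a→6  b→8  c→2  tau→3  [4 exit(s)]
  5: c→4  c→7  [2 exit(s)]
  6: tau→8  [1 exit(s)]
  7: ∅  [STUCK]
  8: a→0  a→3  b→3  b→5  c→5  [5 exit(s)]
Path to 7: tau·b·c

Answer: DEADLOCK at state 7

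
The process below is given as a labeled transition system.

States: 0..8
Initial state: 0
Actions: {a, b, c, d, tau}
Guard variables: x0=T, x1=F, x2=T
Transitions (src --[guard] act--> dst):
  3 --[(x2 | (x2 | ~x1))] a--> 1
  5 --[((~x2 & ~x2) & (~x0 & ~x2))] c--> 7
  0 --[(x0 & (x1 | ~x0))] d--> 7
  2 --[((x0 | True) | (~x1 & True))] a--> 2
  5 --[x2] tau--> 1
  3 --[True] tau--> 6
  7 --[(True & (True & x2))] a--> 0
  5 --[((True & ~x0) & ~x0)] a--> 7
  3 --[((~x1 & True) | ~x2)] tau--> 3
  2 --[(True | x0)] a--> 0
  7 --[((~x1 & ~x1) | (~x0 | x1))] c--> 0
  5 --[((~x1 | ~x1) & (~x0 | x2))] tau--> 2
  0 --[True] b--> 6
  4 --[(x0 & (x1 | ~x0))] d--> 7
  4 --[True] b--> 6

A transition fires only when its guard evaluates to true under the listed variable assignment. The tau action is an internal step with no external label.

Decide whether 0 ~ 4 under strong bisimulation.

Bisimulation quotient by refinement:
  round 0: {{0,1,2,3,4,5,6,7,8}}
  round 1: {{0,4},{1,6,8},{2},{3},{5},{7}}
stable after 2 split(s): 6 block(s)
class of 0: {0,4}; class of 4: {0,4}

Answer: BISIMILAR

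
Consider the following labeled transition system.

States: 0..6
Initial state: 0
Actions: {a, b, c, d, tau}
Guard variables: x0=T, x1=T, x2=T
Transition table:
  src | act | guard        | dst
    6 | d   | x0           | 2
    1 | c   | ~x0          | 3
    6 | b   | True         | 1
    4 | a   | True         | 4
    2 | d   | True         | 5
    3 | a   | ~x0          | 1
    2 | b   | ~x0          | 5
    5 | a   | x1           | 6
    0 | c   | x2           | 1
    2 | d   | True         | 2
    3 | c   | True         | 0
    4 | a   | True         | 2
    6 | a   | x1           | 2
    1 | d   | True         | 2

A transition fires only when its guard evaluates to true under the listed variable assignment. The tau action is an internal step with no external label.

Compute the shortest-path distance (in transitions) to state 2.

Answer: 2

Working:
Layered search for 2:
  L0 = {0}
  L1 = {1}
  L2 = {2}
2 enters at depth 2; path c·d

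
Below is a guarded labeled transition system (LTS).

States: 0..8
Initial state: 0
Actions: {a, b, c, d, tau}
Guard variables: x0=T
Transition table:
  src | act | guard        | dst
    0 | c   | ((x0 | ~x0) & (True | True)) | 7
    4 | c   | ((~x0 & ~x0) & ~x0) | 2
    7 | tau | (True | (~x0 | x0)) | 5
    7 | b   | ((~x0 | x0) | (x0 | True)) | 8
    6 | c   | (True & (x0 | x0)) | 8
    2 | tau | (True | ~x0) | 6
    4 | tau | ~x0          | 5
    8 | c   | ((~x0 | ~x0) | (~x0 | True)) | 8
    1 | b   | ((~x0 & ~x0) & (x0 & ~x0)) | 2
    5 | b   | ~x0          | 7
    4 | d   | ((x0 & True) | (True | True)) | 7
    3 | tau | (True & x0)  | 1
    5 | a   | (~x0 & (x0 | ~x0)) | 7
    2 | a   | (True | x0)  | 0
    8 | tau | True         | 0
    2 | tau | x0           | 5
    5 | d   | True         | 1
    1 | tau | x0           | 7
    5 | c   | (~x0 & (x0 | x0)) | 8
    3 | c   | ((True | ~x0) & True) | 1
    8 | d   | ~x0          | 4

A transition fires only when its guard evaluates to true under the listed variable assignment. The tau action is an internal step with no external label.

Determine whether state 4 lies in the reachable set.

Guard filter leaves 14 enabled edge(s).
Layer 0: {0}
Layer 1: {7}  now seen {0,7}
Layer 2: {5,8}  now seen {0,5,7,8}
Layer 3: {1}  now seen {0,1,5,7,8}
Reachable = {0,1,5,7,8}

Answer: UNREACHABLE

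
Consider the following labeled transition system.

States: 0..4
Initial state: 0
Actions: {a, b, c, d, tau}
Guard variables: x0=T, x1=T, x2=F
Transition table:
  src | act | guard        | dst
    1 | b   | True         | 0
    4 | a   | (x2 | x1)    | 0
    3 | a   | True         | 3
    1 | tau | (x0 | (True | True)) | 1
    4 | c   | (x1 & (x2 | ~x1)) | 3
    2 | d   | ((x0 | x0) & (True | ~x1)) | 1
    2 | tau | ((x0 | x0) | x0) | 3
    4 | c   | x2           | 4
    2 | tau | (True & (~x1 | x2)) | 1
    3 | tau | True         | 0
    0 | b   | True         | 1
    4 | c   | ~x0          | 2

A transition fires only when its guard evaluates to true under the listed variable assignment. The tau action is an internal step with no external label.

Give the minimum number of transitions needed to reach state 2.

Answer: UNREACHABLE

Analysis:
Layered search for 2:
  Layer 0: {0}
  Layer 1: {1}
2 never appears.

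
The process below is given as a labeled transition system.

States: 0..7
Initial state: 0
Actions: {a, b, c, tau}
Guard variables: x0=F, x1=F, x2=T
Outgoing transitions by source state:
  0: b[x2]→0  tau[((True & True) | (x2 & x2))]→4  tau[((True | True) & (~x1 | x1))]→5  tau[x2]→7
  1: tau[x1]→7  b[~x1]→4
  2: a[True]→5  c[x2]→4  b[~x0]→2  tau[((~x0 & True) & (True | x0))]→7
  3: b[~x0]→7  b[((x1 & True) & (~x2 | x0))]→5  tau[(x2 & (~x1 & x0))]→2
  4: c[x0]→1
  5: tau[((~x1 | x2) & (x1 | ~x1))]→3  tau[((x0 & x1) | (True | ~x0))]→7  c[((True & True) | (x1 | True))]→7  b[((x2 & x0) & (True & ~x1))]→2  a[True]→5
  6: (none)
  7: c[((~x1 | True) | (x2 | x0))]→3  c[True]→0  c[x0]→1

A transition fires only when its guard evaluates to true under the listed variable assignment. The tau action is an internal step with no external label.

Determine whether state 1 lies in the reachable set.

Guard filter leaves 16 enabled edge(s).
depth 0: {0}
depth 1: {4,5,7}  now seen {0,4,5,7}
depth 2: {3}  now seen {0,3,4,5,7}
Reachable = {0,3,4,5,7}

Answer: UNREACHABLE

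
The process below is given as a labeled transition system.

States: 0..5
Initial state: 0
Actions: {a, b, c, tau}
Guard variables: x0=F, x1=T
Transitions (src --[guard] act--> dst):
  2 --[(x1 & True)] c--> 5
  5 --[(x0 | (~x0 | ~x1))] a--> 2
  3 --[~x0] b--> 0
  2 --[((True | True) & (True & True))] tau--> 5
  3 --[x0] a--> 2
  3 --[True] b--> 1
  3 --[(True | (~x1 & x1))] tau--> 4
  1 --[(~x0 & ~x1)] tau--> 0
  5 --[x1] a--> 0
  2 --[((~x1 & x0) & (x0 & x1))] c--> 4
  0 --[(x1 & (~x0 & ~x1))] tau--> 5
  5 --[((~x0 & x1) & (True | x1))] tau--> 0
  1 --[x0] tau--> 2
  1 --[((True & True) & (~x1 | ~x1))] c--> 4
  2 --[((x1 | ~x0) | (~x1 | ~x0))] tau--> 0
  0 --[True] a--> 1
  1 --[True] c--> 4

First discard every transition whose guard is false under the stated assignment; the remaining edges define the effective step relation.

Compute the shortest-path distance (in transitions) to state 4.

Answer: 2

Analysis:
Layered search for 4:
  Layer 0: {0}
  Layer 1: {1}
  Layer 2: {4}
4 enters at depth 2; path a·c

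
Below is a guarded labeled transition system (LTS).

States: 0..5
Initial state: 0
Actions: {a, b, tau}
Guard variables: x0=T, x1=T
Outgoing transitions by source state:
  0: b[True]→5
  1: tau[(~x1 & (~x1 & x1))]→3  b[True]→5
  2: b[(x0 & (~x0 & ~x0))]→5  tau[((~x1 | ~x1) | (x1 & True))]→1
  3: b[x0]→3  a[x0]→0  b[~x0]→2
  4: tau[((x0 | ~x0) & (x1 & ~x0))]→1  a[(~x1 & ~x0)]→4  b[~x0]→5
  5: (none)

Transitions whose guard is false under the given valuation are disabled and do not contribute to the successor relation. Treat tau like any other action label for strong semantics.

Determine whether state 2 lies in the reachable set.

5 transition(s) survive guard evaluation.
Layer 0: {0}
Layer 1: {5}  total {0,5}
R = {0,5}

Answer: UNREACHABLE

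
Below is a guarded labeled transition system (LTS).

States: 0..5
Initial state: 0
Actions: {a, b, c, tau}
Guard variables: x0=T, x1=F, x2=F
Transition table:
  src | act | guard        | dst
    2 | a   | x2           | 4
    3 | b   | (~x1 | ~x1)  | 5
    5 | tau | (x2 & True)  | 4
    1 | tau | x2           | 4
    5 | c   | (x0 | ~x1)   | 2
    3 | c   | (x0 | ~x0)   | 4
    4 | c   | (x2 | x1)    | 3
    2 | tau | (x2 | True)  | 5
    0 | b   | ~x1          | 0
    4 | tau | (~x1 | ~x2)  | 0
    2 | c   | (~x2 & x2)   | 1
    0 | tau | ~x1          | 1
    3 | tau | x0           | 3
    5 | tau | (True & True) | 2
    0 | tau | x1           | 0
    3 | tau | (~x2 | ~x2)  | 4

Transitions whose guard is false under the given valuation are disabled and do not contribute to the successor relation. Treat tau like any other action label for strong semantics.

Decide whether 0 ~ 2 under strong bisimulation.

Answer: NOT BISIMILAR

Working:
Bisimulation quotient by refinement:
  P[0] = {{0,1,2,3,4,5}}
  P[1] = {{0},{1},{2,4},{3},{5}}
  P[2] = {{0},{1},{2},{3},{4},{5}}
stable after 3 split(s): 6 block(s)
class of 0: {0}; class of 2: {2}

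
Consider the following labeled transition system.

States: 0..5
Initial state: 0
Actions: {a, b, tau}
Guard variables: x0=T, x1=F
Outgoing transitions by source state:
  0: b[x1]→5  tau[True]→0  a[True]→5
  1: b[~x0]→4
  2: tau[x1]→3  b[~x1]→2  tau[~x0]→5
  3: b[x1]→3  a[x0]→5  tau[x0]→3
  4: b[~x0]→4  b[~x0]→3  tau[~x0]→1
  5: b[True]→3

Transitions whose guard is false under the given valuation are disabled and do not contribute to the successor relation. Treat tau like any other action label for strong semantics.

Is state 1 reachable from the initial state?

Answer: UNREACHABLE

Working:
6 transition(s) survive guard evaluation.
depth 0: {0}
depth 1: {5}  cumulative {0,5}
depth 2: {3}  cumulative {0,3,5}
Reachable = {0,3,5}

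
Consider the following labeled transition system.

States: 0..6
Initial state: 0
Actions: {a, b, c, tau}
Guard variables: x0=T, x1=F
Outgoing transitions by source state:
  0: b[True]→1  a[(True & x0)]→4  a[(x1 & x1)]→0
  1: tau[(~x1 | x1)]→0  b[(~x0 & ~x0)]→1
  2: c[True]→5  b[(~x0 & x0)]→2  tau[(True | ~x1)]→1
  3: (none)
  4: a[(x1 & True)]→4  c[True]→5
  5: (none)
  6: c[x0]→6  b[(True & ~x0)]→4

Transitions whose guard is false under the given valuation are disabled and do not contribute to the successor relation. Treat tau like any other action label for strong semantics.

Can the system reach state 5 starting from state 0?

Answer: REACHABLE

Working:
Guard filter leaves 7 enabled edge(s).
Layer 0: {0}
Layer 1: {1,4}  cumulative {0,1,4}
Layer 2: {5}  cumulative {0,1,4,5}
R = {0,1,4,5}
witness 5: a·c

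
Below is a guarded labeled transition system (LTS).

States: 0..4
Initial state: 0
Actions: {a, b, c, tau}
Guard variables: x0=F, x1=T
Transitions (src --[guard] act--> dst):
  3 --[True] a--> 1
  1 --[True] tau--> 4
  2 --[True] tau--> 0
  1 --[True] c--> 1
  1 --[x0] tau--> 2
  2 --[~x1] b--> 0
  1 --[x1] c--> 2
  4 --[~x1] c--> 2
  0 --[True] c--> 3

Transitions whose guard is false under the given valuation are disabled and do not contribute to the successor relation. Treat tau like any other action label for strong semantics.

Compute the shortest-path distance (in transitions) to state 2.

Answer: 3

Working:
Layered search for 2:
  Layer 0: {0}
  Layer 1: {3}
  Layer 2: {1}
  Layer 3: {2,4}
depth(2)=3, e.g. c·a·c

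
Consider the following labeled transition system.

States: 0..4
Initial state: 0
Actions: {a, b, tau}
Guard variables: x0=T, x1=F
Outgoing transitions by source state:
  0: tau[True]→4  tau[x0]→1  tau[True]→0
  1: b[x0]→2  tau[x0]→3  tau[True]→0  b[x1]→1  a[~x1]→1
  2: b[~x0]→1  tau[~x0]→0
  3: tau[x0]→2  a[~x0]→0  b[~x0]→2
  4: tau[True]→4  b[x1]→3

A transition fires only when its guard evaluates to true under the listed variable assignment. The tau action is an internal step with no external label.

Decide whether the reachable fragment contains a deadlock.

Answer: DEADLOCK at state 2

Trace:
R = {0,1,2,3,4}
  0: tau→0  tau→1  tau→4  [deg 3]
  1: a→1  b→2  tau→0  tau→3  [deg 4]
  2: ∅  [no exit]
  3: tau→2  [deg 1]
  4: tau→4  [deg 1]
trace reaching 2: tau·b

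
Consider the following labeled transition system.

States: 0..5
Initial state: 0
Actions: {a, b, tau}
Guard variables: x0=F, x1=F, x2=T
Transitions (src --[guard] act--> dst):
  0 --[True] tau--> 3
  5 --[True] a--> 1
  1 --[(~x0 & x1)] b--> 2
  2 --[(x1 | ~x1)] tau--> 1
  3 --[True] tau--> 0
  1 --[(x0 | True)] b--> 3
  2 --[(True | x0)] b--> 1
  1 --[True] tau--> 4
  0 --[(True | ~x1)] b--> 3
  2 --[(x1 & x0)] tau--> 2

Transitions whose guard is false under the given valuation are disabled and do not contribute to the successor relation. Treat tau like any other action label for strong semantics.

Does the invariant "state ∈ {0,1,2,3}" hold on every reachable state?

Answer: INVARIANT HOLDS

Trace:
Safe = {0,1,2,3}
Reach set: {0,3}
  0: ok
  3: ok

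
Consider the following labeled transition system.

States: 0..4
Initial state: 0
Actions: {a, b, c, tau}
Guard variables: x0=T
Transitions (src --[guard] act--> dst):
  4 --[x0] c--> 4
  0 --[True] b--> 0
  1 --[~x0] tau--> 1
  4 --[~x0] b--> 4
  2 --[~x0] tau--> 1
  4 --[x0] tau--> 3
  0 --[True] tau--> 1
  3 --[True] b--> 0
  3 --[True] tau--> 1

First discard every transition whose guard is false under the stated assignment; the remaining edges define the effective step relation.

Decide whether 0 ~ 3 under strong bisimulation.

Answer: BISIMILAR

Working:
Refine partition for ~:
  round 0: {{0,1,2,3,4}}
  round 1: {{0,3},{1,2},{4}}
3 equivalence class(es) (converged in 2)
class of 0: {0,3}; class of 3: {0,3}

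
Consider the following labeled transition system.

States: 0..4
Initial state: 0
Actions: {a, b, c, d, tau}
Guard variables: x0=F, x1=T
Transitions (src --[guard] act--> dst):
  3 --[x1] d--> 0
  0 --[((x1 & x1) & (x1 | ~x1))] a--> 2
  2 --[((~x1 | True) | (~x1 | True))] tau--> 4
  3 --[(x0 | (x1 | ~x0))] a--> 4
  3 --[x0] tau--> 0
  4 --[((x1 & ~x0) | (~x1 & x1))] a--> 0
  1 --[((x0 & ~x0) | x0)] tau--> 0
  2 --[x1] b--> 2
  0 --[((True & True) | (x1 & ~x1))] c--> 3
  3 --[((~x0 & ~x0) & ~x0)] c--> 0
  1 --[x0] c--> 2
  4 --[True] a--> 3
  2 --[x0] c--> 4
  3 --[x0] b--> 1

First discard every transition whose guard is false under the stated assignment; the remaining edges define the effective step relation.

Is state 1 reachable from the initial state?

After dropping false guards: 9 live edges.
Layer 0: {0}
Layer 1: {2,3}  now seen {0,2,3}
Layer 2: {4}  now seen {0,2,3,4}
R = {0,2,3,4}

Answer: UNREACHABLE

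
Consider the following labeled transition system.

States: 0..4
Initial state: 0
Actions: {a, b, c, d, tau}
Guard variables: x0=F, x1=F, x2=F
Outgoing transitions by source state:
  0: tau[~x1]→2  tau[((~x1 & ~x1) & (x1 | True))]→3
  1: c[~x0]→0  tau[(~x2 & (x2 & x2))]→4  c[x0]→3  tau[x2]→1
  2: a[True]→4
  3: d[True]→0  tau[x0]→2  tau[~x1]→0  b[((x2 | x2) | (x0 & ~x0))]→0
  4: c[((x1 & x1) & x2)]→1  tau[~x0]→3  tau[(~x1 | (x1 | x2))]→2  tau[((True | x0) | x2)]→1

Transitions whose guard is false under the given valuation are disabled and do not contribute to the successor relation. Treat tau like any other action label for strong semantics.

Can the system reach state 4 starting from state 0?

9 transition(s) survive guard evaluation.
Layer 0: {0}
Layer 1: {2,3}  total {0,2,3}
Layer 2: {4}  total {0,2,3,4}
Layer 3: {1}  total {0,1,2,3,4}
Reachable = {0,1,2,3,4}
witness 4: tau·a

Answer: REACHABLE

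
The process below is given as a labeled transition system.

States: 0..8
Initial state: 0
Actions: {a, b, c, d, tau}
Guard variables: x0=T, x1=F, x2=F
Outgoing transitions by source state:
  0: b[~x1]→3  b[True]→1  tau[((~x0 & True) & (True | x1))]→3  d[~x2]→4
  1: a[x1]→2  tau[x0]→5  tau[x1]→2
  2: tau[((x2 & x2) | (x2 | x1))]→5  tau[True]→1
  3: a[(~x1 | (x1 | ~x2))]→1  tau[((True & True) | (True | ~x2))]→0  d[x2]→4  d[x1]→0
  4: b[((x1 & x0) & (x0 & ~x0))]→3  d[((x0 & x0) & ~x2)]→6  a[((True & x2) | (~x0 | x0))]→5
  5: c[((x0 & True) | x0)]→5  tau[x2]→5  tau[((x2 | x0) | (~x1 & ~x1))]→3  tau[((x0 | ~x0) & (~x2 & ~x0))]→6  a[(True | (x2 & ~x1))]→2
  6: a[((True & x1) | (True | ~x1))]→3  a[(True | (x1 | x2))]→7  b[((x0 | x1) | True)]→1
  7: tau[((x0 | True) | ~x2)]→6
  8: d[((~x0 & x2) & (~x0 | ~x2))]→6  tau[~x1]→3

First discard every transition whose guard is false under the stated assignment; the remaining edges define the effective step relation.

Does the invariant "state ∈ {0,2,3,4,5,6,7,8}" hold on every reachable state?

Safe = {0,2,3,4,5,6,7,8}
Reach set: {0,1,2,3,4,5,6,7}
  0: ok
  1: ✗ unsafe
  2: ok
  3: ok
  4: ok
  5: ok
  6: ok
  7: ok
reach 1 via b — violates

Answer: INVARIANT VIOLATED at state 1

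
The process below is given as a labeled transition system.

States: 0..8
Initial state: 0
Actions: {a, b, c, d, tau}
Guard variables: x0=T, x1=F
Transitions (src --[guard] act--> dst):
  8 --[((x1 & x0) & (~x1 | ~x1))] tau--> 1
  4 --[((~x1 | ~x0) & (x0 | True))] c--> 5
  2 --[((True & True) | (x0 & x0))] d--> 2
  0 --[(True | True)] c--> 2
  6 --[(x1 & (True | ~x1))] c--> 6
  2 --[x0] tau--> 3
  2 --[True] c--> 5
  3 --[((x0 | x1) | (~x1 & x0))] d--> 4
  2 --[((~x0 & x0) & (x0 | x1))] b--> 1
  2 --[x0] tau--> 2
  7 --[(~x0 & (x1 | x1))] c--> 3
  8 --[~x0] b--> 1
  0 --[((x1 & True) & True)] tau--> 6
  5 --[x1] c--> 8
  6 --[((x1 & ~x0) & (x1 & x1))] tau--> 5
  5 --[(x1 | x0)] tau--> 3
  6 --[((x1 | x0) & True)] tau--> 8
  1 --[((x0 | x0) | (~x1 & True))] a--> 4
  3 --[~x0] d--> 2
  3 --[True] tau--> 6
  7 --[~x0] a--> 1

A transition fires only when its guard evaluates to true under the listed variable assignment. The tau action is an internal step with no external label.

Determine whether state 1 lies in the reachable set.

Answer: UNREACHABLE

Trace:
Guard filter leaves 11 enabled edge(s).
L0 = {0}
L1 = {2}  now seen {0,2}
L2 = {3,5}  now seen {0,2,3,5}
L3 = {4,6}  now seen {0,2,3,4,5,6}
L4 = {8}  now seen {0,2,3,4,5,6,8}
R = {0,2,3,4,5,6,8}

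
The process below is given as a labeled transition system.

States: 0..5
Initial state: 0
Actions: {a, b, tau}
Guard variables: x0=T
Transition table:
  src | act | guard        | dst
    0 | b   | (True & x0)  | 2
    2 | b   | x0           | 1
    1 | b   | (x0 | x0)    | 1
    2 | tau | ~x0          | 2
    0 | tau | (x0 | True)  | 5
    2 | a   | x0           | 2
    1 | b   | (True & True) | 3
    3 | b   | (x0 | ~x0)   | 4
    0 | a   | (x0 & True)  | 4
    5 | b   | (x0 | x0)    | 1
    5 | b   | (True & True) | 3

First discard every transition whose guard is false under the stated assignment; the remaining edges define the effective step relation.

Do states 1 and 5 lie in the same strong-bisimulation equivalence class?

Compute ~ classes (split until stable):
  π0 = {{0,1,2,3,4,5}}
  π1 = {{0},{1,3,5},{2},{4}}
  π2 = {{0},{1,5},{2},{3},{4}}
Fixed point at round 3; 5 class(es).
class of 1: {1,5}; class of 5: {1,5}

Answer: BISIMILAR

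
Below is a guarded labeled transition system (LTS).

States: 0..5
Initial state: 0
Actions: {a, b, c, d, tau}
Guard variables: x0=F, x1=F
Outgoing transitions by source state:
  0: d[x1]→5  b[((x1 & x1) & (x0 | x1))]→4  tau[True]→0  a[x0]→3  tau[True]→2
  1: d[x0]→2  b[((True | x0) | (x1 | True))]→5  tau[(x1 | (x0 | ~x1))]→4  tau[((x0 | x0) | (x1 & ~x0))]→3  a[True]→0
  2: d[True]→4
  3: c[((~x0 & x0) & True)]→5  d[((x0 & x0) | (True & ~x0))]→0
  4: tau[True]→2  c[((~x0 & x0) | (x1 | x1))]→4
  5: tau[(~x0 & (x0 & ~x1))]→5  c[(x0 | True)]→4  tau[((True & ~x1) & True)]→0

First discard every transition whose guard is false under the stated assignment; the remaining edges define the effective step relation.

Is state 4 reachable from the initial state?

Answer: REACHABLE

Analysis:
Guard filter leaves 10 enabled edge(s).
depth 0: {0}
depth 1: {2}  now seen {0,2}
depth 2: {4}  now seen {0,2,4}
Reachable = {0,2,4}
trace reaching 4: tau·d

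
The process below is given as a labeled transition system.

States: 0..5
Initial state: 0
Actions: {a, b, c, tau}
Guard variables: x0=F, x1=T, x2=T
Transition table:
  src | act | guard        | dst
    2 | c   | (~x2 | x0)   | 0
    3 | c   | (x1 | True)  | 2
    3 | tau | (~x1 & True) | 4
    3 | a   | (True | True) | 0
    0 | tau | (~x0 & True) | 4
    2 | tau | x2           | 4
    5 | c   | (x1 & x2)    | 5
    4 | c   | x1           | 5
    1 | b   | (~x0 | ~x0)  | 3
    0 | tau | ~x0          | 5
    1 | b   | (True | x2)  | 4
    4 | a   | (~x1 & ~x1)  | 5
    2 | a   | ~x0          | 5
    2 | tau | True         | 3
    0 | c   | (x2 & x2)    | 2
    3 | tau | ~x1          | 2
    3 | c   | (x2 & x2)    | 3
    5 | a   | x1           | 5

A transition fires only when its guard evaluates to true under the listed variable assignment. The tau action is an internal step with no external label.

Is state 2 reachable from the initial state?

14 transition(s) survive guard evaluation.
L0 = {0}
L1 = {2,4,5}  cumulative {0,2,4,5}
L2 = {3}  cumulative {0,2,3,4,5}
Reach set: {0,2,3,4,5}
Path to 2: c

Answer: REACHABLE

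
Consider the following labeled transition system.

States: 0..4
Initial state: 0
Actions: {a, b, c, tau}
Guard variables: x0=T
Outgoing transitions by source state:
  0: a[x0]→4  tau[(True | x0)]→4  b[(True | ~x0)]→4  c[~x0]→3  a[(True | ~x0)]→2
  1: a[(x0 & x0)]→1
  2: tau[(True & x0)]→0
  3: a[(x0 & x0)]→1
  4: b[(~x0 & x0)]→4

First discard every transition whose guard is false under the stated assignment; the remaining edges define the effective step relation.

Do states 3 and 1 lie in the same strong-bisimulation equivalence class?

Refine partition for ~:
  P[0] = {{0,1,2,3,4}}
  P[1] = {{0},{1,3},{2},{4}}
stable after 2 split(s): 4 block(s)
class of 3: {1,3}; class of 1: {1,3}

Answer: BISIMILAR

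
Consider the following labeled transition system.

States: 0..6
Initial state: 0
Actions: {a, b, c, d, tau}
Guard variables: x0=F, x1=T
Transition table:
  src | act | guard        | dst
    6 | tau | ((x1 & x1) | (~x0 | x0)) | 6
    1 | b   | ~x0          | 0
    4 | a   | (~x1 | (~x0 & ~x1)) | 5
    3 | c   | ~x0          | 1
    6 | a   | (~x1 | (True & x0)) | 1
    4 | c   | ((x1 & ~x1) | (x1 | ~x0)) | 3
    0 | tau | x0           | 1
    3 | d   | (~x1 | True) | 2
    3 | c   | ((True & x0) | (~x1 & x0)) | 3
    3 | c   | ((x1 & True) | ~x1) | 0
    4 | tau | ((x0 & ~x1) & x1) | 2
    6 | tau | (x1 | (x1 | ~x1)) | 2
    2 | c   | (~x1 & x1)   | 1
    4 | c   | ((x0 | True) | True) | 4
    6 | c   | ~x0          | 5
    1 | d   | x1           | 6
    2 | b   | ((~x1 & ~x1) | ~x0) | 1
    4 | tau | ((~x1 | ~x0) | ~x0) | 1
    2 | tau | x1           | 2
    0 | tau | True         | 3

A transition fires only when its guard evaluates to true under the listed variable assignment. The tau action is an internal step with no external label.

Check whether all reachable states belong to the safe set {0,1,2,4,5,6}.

Answer: INVARIANT VIOLATED at state 3

Trace:
Inv-set: {0,1,2,4,5,6}
Reach set: {0,1,2,3,5,6}
  0: ✓
  1: ✓
  2: ✓
  3: outside
  5: ✓
  6: ✓
reach 3 via tau — violates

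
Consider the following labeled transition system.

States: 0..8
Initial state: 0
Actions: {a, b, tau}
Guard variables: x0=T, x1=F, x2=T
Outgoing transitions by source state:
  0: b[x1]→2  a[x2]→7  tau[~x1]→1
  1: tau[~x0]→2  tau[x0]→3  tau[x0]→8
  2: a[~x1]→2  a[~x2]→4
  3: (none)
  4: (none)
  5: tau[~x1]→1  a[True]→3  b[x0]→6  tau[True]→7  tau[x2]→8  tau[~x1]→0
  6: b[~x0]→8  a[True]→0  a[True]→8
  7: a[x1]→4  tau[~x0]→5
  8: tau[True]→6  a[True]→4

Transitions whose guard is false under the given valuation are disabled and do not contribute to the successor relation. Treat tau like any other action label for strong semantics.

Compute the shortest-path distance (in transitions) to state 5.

BFS to 5:
  depth 0: {0}
  depth 1: {1,7}
  depth 2: {3,8}
  depth 3: {4,6}
5 never appears.

Answer: UNREACHABLE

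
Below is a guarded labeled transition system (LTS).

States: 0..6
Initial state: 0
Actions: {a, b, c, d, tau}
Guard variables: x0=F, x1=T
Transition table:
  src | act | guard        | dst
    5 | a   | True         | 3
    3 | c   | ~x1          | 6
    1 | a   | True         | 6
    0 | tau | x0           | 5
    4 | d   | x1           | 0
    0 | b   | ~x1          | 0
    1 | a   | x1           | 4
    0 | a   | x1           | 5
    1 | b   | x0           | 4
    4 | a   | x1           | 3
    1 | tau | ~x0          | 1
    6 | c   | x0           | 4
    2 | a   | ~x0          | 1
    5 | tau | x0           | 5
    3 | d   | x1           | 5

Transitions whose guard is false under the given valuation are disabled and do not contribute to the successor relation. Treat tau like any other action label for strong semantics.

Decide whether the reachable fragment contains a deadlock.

Answer: DEADLOCK-FREE

Trace:
R = {0,3,5}
  0: a→5  [1 out]
  3: d→5  [1 out]
  5: a→3  [1 out]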